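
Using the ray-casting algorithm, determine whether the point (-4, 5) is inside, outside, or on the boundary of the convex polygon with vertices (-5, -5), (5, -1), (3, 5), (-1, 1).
The point (-4, 5) lies strictly outside the polygon

Cast a horizontal ray to the right from the query point and count how many polygon edges it crosses (each edge strictly once or zero times, handled with the usual half-open convention). 
Parity of crossings → even ⇒ outside.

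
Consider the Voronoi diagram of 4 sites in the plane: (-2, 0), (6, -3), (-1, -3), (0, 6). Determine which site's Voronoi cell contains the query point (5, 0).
Nearest site = (6, -3)

The Voronoi cell of site s contains exactly those query points closer to s than to any other site. Compute squared distances from q = (5, 0) to each site:
  (6 − 5)² + (-3 − 0)² = 10
  (-1 − 5)² + (-3 − 0)² = 45
  (-2 − 5)² + (0 − 0)² = 49
  (0 − 5)² + (6 − 0)² = 61
Minimum is attained by (6, -3), so q lies in its Voronoi cell.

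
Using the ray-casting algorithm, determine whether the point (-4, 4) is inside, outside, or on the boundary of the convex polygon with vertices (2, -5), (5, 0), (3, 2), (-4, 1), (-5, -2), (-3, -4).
The point (-4, 4) lies strictly outside the polygon

Cast a horizontal ray to the right from the query point and count how many polygon edges it crosses (each edge strictly once or zero times, handled with the usual half-open convention). 
Parity of crossings → even ⇒ outside.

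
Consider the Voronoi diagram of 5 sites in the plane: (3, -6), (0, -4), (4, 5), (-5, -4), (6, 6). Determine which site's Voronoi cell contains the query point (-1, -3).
Nearest site = (0, -4)

The Voronoi cell of site s contains exactly those query points closer to s than to any other site. Compute squared distances from q = (-1, -3) to each site:
  (0 − -1)² + (-4 − -3)² = 2
  (-5 − -1)² + (-4 − -3)² = 17
  (3 − -1)² + (-6 − -3)² = 25
  (4 − -1)² + (5 − -3)² = 89
  (6 − -1)² + (6 − -3)² = 130
Minimum is attained by (0, -4), so q lies in its Voronoi cell.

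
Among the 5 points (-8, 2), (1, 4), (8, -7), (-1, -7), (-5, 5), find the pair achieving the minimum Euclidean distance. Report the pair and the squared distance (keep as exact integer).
Pair = ((-8, 2), (-5, 5)); squared distance = 18

Compute all C(5, 2) = 10 pairwise squared distances (x_i − x_j)² + (y_i − y_j)². The minimum is 18, attained by the pair ((-8, 2), (-5, 5)).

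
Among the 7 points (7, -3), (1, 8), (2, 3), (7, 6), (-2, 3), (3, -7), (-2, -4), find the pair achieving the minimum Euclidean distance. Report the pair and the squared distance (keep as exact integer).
Pair = ((2, 3), (-2, 3)); squared distance = 16

Compute all C(7, 2) = 21 pairwise squared distances (x_i − x_j)² + (y_i − y_j)². The minimum is 16, attained by the pair ((2, 3), (-2, 3)).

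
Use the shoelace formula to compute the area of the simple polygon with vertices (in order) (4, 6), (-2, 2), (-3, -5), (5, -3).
Area = 56

Shoelace formula: Area = (1/2) |Σ_i (x_i · y_{i+1} − x_{i+1} · y_i)| (indices mod n). Compute each cross term:
  (4)(2) − (-2)(6) = 20
  (-2)(-5) − (-3)(2) = 16
  (-3)(-3) − (5)(-5) = 34
  (5)(6) − (4)(-3) = 42
Sum = 112, so (signed) Area = 112/2 = 56, |Area| = 56.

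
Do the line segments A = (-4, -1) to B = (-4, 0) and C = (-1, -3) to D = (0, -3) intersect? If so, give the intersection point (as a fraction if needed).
No (intersection of containing lines falls outside at least one segment)

Parametrize and solve: t = -2, s = -3. At least one of these is outside [0, 1], so the segments do not intersect.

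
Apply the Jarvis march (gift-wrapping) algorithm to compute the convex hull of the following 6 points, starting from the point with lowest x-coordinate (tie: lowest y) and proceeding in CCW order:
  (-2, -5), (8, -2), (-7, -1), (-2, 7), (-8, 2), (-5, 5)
Hull (CCW) = [(-8, 2), (-7, -1), (-2, -5), (8, -2), (-2, 7), (-5, 5)]

Jarvis march: at each step, from the current hull vertex p, select the next vertex q as the point such that every other point lies strictly to the left of (or on) the directed line p → q. (Equivalently: for every other point r, the cross product (q − p) × (r − p) ≥ 0.)
Starting point (lowest x, tie lowest y): (-8, 2). Wrap until returning to start. Resulting hull: (-8, 2), (-7, -1), (-2, -5), (8, -2), (-2, 7), (-5, 5).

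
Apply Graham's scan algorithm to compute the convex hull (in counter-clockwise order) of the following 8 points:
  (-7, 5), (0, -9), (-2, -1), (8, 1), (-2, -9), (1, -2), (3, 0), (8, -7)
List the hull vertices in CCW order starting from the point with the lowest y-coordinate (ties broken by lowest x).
Hull (CCW) = [(-2, -9), (0, -9), (8, -7), (8, 1), (-7, 5)]

Graham scan procedure:
  1. Find the pivot p₀ = point with lowest y (tie → lowest x): (-2, -9).
  2. Sort the remaining points by polar angle around p₀.
  3. Walk through sorted points, maintaining a stack; pop the top while the last three entries make a non-left turn (cross product ≤ 0).
  4. Final stack is the convex hull in CCW order: (-2, -9), (0, -9), (8, -7), (8, 1), (-7, 5).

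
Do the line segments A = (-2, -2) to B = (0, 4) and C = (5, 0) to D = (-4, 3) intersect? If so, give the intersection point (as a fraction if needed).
Yes; intersection at (-7/10, 19/10) (t = 13/20 on AB, s = 19/30 on CD)

Parametrize AB as A + t(B − A) = (-2 + 2 t, -2 + 6 t) and CD as C + s(D − C) = (5 + -9 s, 0 + 3 s). Solve the linear system for (t, s). Determinant = -60 ≠ 0, so a unique intersection of the containing lines exists. Solution: t = 13/20, s = 19/30 — both in [0, 1], so the segments cross. Intersection point: (-7/10, 19/10).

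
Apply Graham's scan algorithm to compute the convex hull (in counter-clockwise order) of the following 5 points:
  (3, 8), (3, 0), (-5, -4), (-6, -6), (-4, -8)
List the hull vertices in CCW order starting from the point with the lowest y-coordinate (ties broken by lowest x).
Hull (CCW) = [(-4, -8), (3, 0), (3, 8), (-5, -4), (-6, -6)]

Graham scan procedure:
  1. Find the pivot p₀ = point with lowest y (tie → lowest x): (-4, -8).
  2. Sort the remaining points by polar angle around p₀.
  3. Walk through sorted points, maintaining a stack; pop the top while the last three entries make a non-left turn (cross product ≤ 0).
  4. Final stack is the convex hull in CCW order: (-4, -8), (3, 0), (3, 8), (-5, -4), (-6, -6).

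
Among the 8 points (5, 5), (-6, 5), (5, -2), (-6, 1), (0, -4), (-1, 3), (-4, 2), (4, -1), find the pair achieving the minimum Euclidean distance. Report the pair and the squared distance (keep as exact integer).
Pair = ((5, -2), (4, -1)); squared distance = 2

Compute all C(8, 2) = 28 pairwise squared distances (x_i − x_j)² + (y_i − y_j)². The minimum is 2, attained by the pair ((5, -2), (4, -1)).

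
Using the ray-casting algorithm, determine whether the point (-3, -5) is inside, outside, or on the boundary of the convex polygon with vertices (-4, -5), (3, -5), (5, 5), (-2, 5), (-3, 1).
The point (-3, -5) lies on the polygon boundary

Boundary check: the query satisfies the collinearity and bounding-box conditions for some polygon edge, so it lies exactly on the boundary.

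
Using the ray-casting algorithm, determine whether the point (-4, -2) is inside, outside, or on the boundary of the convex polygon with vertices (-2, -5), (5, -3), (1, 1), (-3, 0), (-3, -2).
The point (-4, -2) lies strictly outside the polygon

Cast a horizontal ray to the right from the query point and count how many polygon edges it crosses (each edge strictly once or zero times, handled with the usual half-open convention). 
Parity of crossings → even ⇒ outside.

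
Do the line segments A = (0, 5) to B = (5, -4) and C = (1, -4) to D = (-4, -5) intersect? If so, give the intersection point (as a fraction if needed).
No (intersection of containing lines falls outside at least one segment)

Parametrize and solve: t = 23/25, s = -18/25. At least one of these is outside [0, 1], so the segments do not intersect.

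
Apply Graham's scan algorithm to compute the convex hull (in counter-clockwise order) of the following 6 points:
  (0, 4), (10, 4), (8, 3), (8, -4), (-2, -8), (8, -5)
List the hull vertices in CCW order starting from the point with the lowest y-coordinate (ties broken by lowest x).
Hull (CCW) = [(-2, -8), (8, -5), (10, 4), (0, 4)]

Graham scan procedure:
  1. Find the pivot p₀ = point with lowest y (tie → lowest x): (-2, -8).
  2. Sort the remaining points by polar angle around p₀.
  3. Walk through sorted points, maintaining a stack; pop the top while the last three entries make a non-left turn (cross product ≤ 0).
  4. Final stack is the convex hull in CCW order: (-2, -8), (8, -5), (10, 4), (0, 4).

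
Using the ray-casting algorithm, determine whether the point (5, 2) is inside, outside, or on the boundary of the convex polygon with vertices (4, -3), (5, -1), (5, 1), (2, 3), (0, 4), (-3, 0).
The point (5, 2) lies strictly outside the polygon

Cast a horizontal ray to the right from the query point and count how many polygon edges it crosses (each edge strictly once or zero times, handled with the usual half-open convention). 
Parity of crossings → even ⇒ outside.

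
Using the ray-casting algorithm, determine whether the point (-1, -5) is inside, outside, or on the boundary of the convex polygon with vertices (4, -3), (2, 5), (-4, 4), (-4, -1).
The point (-1, -5) lies strictly outside the polygon

Cast a horizontal ray to the right from the query point and count how many polygon edges it crosses (each edge strictly once or zero times, handled with the usual half-open convention). 
Parity of crossings → even ⇒ outside.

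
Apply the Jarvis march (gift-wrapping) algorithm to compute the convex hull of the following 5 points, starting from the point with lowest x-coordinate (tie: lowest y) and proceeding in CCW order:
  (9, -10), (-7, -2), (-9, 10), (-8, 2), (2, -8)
Hull (CCW) = [(-9, 10), (-8, 2), (-7, -2), (2, -8), (9, -10)]

Jarvis march: at each step, from the current hull vertex p, select the next vertex q as the point such that every other point lies strictly to the left of (or on) the directed line p → q. (Equivalently: for every other point r, the cross product (q − p) × (r − p) ≥ 0.)
Starting point (lowest x, tie lowest y): (-9, 10). Wrap until returning to start. Resulting hull: (-9, 10), (-8, 2), (-7, -2), (2, -8), (9, -10).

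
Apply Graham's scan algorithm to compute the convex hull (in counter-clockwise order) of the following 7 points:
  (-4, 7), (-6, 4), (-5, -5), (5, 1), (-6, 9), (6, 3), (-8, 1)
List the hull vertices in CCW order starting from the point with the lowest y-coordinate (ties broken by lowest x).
Hull (CCW) = [(-5, -5), (5, 1), (6, 3), (-6, 9), (-8, 1)]

Graham scan procedure:
  1. Find the pivot p₀ = point with lowest y (tie → lowest x): (-5, -5).
  2. Sort the remaining points by polar angle around p₀.
  3. Walk through sorted points, maintaining a stack; pop the top while the last three entries make a non-left turn (cross product ≤ 0).
  4. Final stack is the convex hull in CCW order: (-5, -5), (5, 1), (6, 3), (-6, 9), (-8, 1).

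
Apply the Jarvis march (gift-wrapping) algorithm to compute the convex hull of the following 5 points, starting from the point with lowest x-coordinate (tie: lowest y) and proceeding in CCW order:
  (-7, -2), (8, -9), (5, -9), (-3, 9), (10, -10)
Hull (CCW) = [(-7, -2), (5, -9), (10, -10), (-3, 9)]

Jarvis march: at each step, from the current hull vertex p, select the next vertex q as the point such that every other point lies strictly to the left of (or on) the directed line p → q. (Equivalently: for every other point r, the cross product (q − p) × (r − p) ≥ 0.)
Starting point (lowest x, tie lowest y): (-7, -2). Wrap until returning to start. Resulting hull: (-7, -2), (5, -9), (10, -10), (-3, 9).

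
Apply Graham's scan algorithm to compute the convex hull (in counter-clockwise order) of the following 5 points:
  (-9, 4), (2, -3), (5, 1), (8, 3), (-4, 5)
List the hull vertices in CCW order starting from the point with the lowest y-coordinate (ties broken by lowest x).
Hull (CCW) = [(2, -3), (8, 3), (-4, 5), (-9, 4)]

Graham scan procedure:
  1. Find the pivot p₀ = point with lowest y (tie → lowest x): (2, -3).
  2. Sort the remaining points by polar angle around p₀.
  3. Walk through sorted points, maintaining a stack; pop the top while the last three entries make a non-left turn (cross product ≤ 0).
  4. Final stack is the convex hull in CCW order: (2, -3), (8, 3), (-4, 5), (-9, 4).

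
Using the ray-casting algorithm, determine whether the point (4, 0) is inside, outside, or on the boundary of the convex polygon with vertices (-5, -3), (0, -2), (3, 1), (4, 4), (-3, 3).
The point (4, 0) lies strictly outside the polygon

Cast a horizontal ray to the right from the query point and count how many polygon edges it crosses (each edge strictly once or zero times, handled with the usual half-open convention). 
Parity of crossings → even ⇒ outside.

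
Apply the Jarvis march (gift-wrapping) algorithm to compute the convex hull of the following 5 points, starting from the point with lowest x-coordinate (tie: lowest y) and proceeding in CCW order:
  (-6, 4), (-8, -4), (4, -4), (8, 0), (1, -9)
Hull (CCW) = [(-8, -4), (1, -9), (8, 0), (-6, 4)]

Jarvis march: at each step, from the current hull vertex p, select the next vertex q as the point such that every other point lies strictly to the left of (or on) the directed line p → q. (Equivalently: for every other point r, the cross product (q − p) × (r − p) ≥ 0.)
Starting point (lowest x, tie lowest y): (-8, -4). Wrap until returning to start. Resulting hull: (-8, -4), (1, -9), (8, 0), (-6, 4).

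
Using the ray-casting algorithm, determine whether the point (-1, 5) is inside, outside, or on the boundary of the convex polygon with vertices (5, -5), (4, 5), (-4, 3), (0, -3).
The point (-1, 5) lies strictly outside the polygon

Cast a horizontal ray to the right from the query point and count how many polygon edges it crosses (each edge strictly once or zero times, handled with the usual half-open convention). 
Parity of crossings → even ⇒ outside.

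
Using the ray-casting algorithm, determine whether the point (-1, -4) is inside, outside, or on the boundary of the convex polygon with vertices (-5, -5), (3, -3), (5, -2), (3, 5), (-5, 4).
The point (-1, -4) lies on the polygon boundary

Boundary check: the query satisfies the collinearity and bounding-box conditions for some polygon edge, so it lies exactly on the boundary.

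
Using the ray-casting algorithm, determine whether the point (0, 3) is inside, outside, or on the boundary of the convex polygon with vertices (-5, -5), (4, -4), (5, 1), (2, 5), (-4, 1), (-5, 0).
The point (0, 3) lies strictly inside the polygon

Cast a horizontal ray to the right from the query point and count how many polygon edges it crosses (each edge strictly once or zero times, handled with the usual half-open convention). 
Parity of crossings → odd ⇒ inside.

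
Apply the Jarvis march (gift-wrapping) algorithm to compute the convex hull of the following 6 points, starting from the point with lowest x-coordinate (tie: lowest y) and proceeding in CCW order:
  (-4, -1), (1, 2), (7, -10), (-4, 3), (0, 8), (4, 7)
Hull (CCW) = [(-4, -1), (7, -10), (4, 7), (0, 8), (-4, 3)]

Jarvis march: at each step, from the current hull vertex p, select the next vertex q as the point such that every other point lies strictly to the left of (or on) the directed line p → q. (Equivalently: for every other point r, the cross product (q − p) × (r − p) ≥ 0.)
Starting point (lowest x, tie lowest y): (-4, -1). Wrap until returning to start. Resulting hull: (-4, -1), (7, -10), (4, 7), (0, 8), (-4, 3).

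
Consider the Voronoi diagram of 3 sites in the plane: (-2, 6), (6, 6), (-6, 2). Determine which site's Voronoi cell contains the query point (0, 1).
Nearest site = (-2, 6)

The Voronoi cell of site s contains exactly those query points closer to s than to any other site. Compute squared distances from q = (0, 1) to each site:
  (-2 − 0)² + (6 − 1)² = 29
  (-6 − 0)² + (2 − 1)² = 37
  (6 − 0)² + (6 − 1)² = 61
Minimum is attained by (-2, 6), so q lies in its Voronoi cell.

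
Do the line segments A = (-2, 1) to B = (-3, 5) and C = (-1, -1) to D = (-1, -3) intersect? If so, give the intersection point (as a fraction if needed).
No (intersection of containing lines falls outside at least one segment)

Parametrize and solve: t = -1, s = 1. At least one of these is outside [0, 1], so the segments do not intersect.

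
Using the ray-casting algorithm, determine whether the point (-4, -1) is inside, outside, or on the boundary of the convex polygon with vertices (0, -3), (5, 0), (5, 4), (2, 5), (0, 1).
The point (-4, -1) lies strictly outside the polygon

Cast a horizontal ray to the right from the query point and count how many polygon edges it crosses (each edge strictly once or zero times, handled with the usual half-open convention). 
Parity of crossings → even ⇒ outside.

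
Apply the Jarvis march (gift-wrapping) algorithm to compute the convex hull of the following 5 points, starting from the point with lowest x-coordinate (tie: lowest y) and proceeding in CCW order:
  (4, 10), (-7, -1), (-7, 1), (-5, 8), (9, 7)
Hull (CCW) = [(-7, -1), (9, 7), (4, 10), (-5, 8), (-7, 1)]

Jarvis march: at each step, from the current hull vertex p, select the next vertex q as the point such that every other point lies strictly to the left of (or on) the directed line p → q. (Equivalently: for every other point r, the cross product (q − p) × (r − p) ≥ 0.)
Starting point (lowest x, tie lowest y): (-7, -1). Wrap until returning to start. Resulting hull: (-7, -1), (9, 7), (4, 10), (-5, 8), (-7, 1).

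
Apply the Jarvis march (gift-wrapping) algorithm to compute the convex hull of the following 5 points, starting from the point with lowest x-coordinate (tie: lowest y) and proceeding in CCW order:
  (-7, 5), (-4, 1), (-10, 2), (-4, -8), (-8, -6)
Hull (CCW) = [(-10, 2), (-8, -6), (-4, -8), (-4, 1), (-7, 5)]

Jarvis march: at each step, from the current hull vertex p, select the next vertex q as the point such that every other point lies strictly to the left of (or on) the directed line p → q. (Equivalently: for every other point r, the cross product (q − p) × (r − p) ≥ 0.)
Starting point (lowest x, tie lowest y): (-10, 2). Wrap until returning to start. Resulting hull: (-10, 2), (-8, -6), (-4, -8), (-4, 1), (-7, 5).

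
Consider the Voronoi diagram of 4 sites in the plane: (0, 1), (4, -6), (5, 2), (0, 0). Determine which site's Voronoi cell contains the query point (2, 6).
Nearest site = (5, 2)

The Voronoi cell of site s contains exactly those query points closer to s than to any other site. Compute squared distances from q = (2, 6) to each site:
  (5 − 2)² + (2 − 6)² = 25
  (0 − 2)² + (1 − 6)² = 29
  (0 − 2)² + (0 − 6)² = 40
  (4 − 2)² + (-6 − 6)² = 148
Minimum is attained by (5, 2), so q lies in its Voronoi cell.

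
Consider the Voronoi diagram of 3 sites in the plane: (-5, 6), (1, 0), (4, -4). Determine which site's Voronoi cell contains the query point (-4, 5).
Nearest site = (-5, 6)

The Voronoi cell of site s contains exactly those query points closer to s than to any other site. Compute squared distances from q = (-4, 5) to each site:
  (-5 − -4)² + (6 − 5)² = 2
  (1 − -4)² + (0 − 5)² = 50
  (4 − -4)² + (-4 − 5)² = 145
Minimum is attained by (-5, 6), so q lies in its Voronoi cell.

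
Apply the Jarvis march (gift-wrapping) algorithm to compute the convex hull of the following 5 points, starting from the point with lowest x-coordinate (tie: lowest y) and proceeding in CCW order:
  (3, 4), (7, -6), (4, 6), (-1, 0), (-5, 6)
Hull (CCW) = [(-5, 6), (-1, 0), (7, -6), (4, 6)]

Jarvis march: at each step, from the current hull vertex p, select the next vertex q as the point such that every other point lies strictly to the left of (or on) the directed line p → q. (Equivalently: for every other point r, the cross product (q − p) × (r − p) ≥ 0.)
Starting point (lowest x, tie lowest y): (-5, 6). Wrap until returning to start. Resulting hull: (-5, 6), (-1, 0), (7, -6), (4, 6).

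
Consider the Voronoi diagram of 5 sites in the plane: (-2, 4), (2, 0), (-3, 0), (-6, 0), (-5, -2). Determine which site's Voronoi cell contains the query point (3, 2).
Nearest site = (2, 0)

The Voronoi cell of site s contains exactly those query points closer to s than to any other site. Compute squared distances from q = (3, 2) to each site:
  (2 − 3)² + (0 − 2)² = 5
  (-2 − 3)² + (4 − 2)² = 29
  (-3 − 3)² + (0 − 2)² = 40
  (-5 − 3)² + (-2 − 2)² = 80
  (-6 − 3)² + (0 − 2)² = 85
Minimum is attained by (2, 0), so q lies in its Voronoi cell.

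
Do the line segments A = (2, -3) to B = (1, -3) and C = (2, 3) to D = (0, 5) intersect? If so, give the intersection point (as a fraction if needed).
No (intersection of containing lines falls outside at least one segment)

Parametrize and solve: t = -6, s = -3. At least one of these is outside [0, 1], so the segments do not intersect.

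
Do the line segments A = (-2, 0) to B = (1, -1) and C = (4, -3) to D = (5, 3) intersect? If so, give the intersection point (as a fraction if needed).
No (intersection of containing lines falls outside at least one segment)

Parametrize and solve: t = 39/19, s = 3/19. At least one of these is outside [0, 1], so the segments do not intersect.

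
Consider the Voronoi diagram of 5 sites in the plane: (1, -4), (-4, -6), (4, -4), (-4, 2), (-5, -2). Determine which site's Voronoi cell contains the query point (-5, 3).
Nearest site = (-4, 2)

The Voronoi cell of site s contains exactly those query points closer to s than to any other site. Compute squared distances from q = (-5, 3) to each site:
  (-4 − -5)² + (2 − 3)² = 2
  (-5 − -5)² + (-2 − 3)² = 25
  (-4 − -5)² + (-6 − 3)² = 82
  (1 − -5)² + (-4 − 3)² = 85
  (4 − -5)² + (-4 − 3)² = 130
Minimum is attained by (-4, 2), so q lies in its Voronoi cell.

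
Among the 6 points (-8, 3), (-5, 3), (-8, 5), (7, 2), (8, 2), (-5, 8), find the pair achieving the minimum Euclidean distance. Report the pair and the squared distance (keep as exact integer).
Pair = ((7, 2), (8, 2)); squared distance = 1

Compute all C(6, 2) = 15 pairwise squared distances (x_i − x_j)² + (y_i − y_j)². The minimum is 1, attained by the pair ((7, 2), (8, 2)).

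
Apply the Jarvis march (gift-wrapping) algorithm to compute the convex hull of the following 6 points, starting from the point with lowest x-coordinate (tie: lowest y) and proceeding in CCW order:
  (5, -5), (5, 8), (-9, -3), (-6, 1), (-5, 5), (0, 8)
Hull (CCW) = [(-9, -3), (5, -5), (5, 8), (0, 8), (-5, 5)]

Jarvis march: at each step, from the current hull vertex p, select the next vertex q as the point such that every other point lies strictly to the left of (or on) the directed line p → q. (Equivalently: for every other point r, the cross product (q − p) × (r − p) ≥ 0.)
Starting point (lowest x, tie lowest y): (-9, -3). Wrap until returning to start. Resulting hull: (-9, -3), (5, -5), (5, 8), (0, 8), (-5, 5).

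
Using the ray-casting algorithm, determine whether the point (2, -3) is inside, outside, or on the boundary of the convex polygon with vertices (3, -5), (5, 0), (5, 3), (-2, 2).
The point (2, -3) lies strictly inside the polygon

Cast a horizontal ray to the right from the query point and count how many polygon edges it crosses (each edge strictly once or zero times, handled with the usual half-open convention). 
Parity of crossings → odd ⇒ inside.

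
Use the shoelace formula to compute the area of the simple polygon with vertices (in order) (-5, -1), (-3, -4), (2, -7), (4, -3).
Area = 49/2

Shoelace formula: Area = (1/2) |Σ_i (x_i · y_{i+1} − x_{i+1} · y_i)| (indices mod n). Compute each cross term:
  (-5)(-4) − (-3)(-1) = 17
  (-3)(-7) − (2)(-4) = 29
  (2)(-3) − (4)(-7) = 22
  (4)(-1) − (-5)(-3) = -19
Sum = 49, so (signed) Area = 49/2 = 49/2, |Area| = 49/2.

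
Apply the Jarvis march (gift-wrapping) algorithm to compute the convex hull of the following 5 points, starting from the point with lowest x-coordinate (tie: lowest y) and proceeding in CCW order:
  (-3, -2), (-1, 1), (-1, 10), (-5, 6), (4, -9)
Hull (CCW) = [(-5, 6), (-3, -2), (4, -9), (-1, 10)]

Jarvis march: at each step, from the current hull vertex p, select the next vertex q as the point such that every other point lies strictly to the left of (or on) the directed line p → q. (Equivalently: for every other point r, the cross product (q − p) × (r − p) ≥ 0.)
Starting point (lowest x, tie lowest y): (-5, 6). Wrap until returning to start. Resulting hull: (-5, 6), (-3, -2), (4, -9), (-1, 10).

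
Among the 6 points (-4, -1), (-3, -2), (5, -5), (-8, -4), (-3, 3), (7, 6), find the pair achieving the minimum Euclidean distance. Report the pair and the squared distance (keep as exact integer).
Pair = ((-4, -1), (-3, -2)); squared distance = 2

Compute all C(6, 2) = 15 pairwise squared distances (x_i − x_j)² + (y_i − y_j)². The minimum is 2, attained by the pair ((-4, -1), (-3, -2)).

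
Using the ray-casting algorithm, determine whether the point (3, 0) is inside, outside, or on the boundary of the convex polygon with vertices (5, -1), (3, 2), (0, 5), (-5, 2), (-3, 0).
The point (3, 0) lies strictly inside the polygon

Cast a horizontal ray to the right from the query point and count how many polygon edges it crosses (each edge strictly once or zero times, handled with the usual half-open convention). 
Parity of crossings → odd ⇒ inside.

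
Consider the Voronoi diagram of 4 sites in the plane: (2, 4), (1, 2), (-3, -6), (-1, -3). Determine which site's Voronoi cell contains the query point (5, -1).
Nearest site = (1, 2)

The Voronoi cell of site s contains exactly those query points closer to s than to any other site. Compute squared distances from q = (5, -1) to each site:
  (1 − 5)² + (2 − -1)² = 25
  (2 − 5)² + (4 − -1)² = 34
  (-1 − 5)² + (-3 − -1)² = 40
  (-3 − 5)² + (-6 − -1)² = 89
Minimum is attained by (1, 2), so q lies in its Voronoi cell.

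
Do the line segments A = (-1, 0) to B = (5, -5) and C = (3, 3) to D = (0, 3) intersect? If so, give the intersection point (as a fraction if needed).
No (intersection of containing lines falls outside at least one segment)

Parametrize and solve: t = -3/5, s = 38/15. At least one of these is outside [0, 1], so the segments do not intersect.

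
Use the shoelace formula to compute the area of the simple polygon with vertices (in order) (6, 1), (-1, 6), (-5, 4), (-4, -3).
Area = 54

Shoelace formula: Area = (1/2) |Σ_i (x_i · y_{i+1} − x_{i+1} · y_i)| (indices mod n). Compute each cross term:
  (6)(6) − (-1)(1) = 37
  (-1)(4) − (-5)(6) = 26
  (-5)(-3) − (-4)(4) = 31
  (-4)(1) − (6)(-3) = 14
Sum = 108, so (signed) Area = 108/2 = 54, |Area| = 54.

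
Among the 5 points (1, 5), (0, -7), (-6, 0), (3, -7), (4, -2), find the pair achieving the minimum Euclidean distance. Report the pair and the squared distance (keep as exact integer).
Pair = ((0, -7), (3, -7)); squared distance = 9

Compute all C(5, 2) = 10 pairwise squared distances (x_i − x_j)² + (y_i − y_j)². The minimum is 9, attained by the pair ((0, -7), (3, -7)).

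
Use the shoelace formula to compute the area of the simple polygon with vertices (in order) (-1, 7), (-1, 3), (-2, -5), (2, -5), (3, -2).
Area = 65/2

Shoelace formula: Area = (1/2) |Σ_i (x_i · y_{i+1} − x_{i+1} · y_i)| (indices mod n). Compute each cross term:
  (-1)(3) − (-1)(7) = 4
  (-1)(-5) − (-2)(3) = 11
  (-2)(-5) − (2)(-5) = 20
  (2)(-2) − (3)(-5) = 11
  (3)(7) − (-1)(-2) = 19
Sum = 65, so (signed) Area = 65/2 = 65/2, |Area| = 65/2.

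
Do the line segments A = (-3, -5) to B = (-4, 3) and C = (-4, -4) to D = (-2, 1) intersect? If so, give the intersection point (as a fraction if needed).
Yes; intersection at (-10/3, -7/3) (t = 1/3 on AB, s = 1/3 on CD)

Parametrize AB as A + t(B − A) = (-3 + -1 t, -5 + 8 t) and CD as C + s(D − C) = (-4 + 2 s, -4 + 5 s). Solve the linear system for (t, s). Determinant = 21 ≠ 0, so a unique intersection of the containing lines exists. Solution: t = 1/3, s = 1/3 — both in [0, 1], so the segments cross. Intersection point: (-10/3, -7/3).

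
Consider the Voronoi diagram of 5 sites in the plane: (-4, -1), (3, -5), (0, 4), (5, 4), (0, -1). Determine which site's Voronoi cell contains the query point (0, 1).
Nearest site = (0, -1)

The Voronoi cell of site s contains exactly those query points closer to s than to any other site. Compute squared distances from q = (0, 1) to each site:
  (0 − 0)² + (-1 − 1)² = 4
  (0 − 0)² + (4 − 1)² = 9
  (-4 − 0)² + (-1 − 1)² = 20
  (5 − 0)² + (4 − 1)² = 34
  (3 − 0)² + (-5 − 1)² = 45
Minimum is attained by (0, -1), so q lies in its Voronoi cell.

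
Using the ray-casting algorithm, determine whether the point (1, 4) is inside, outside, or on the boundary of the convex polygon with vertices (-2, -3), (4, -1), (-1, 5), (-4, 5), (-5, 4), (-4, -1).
The point (1, 4) lies strictly outside the polygon

Cast a horizontal ray to the right from the query point and count how many polygon edges it crosses (each edge strictly once or zero times, handled with the usual half-open convention). 
Parity of crossings → even ⇒ outside.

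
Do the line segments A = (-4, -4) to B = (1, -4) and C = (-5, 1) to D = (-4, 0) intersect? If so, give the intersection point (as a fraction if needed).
No (intersection of containing lines falls outside at least one segment)

Parametrize and solve: t = 4/5, s = 5. At least one of these is outside [0, 1], so the segments do not intersect.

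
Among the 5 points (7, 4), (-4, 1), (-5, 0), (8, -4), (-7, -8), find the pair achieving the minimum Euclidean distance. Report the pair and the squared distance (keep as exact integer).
Pair = ((-4, 1), (-5, 0)); squared distance = 2

Compute all C(5, 2) = 10 pairwise squared distances (x_i − x_j)² + (y_i − y_j)². The minimum is 2, attained by the pair ((-4, 1), (-5, 0)).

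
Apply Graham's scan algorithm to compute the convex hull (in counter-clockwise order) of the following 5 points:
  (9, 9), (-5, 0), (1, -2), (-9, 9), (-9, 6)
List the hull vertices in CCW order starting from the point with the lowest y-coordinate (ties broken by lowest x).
Hull (CCW) = [(1, -2), (9, 9), (-9, 9), (-9, 6), (-5, 0)]

Graham scan procedure:
  1. Find the pivot p₀ = point with lowest y (tie → lowest x): (1, -2).
  2. Sort the remaining points by polar angle around p₀.
  3. Walk through sorted points, maintaining a stack; pop the top while the last three entries make a non-left turn (cross product ≤ 0).
  4. Final stack is the convex hull in CCW order: (1, -2), (9, 9), (-9, 9), (-9, 6), (-5, 0).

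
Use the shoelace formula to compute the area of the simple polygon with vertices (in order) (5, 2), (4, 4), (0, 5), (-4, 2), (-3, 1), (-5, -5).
Area = 89/2

Shoelace formula: Area = (1/2) |Σ_i (x_i · y_{i+1} − x_{i+1} · y_i)| (indices mod n). Compute each cross term:
  (5)(4) − (4)(2) = 12
  (4)(5) − (0)(4) = 20
  (0)(2) − (-4)(5) = 20
  (-4)(1) − (-3)(2) = 2
  (-3)(-5) − (-5)(1) = 20
  (-5)(2) − (5)(-5) = 15
Sum = 89, so (signed) Area = 89/2 = 89/2, |Area| = 89/2.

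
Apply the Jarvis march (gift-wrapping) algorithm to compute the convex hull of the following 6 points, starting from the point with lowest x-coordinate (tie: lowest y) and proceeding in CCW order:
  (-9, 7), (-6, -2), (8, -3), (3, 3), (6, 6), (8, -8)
Hull (CCW) = [(-9, 7), (-6, -2), (8, -8), (8, -3), (6, 6)]

Jarvis march: at each step, from the current hull vertex p, select the next vertex q as the point such that every other point lies strictly to the left of (or on) the directed line p → q. (Equivalently: for every other point r, the cross product (q − p) × (r − p) ≥ 0.)
Starting point (lowest x, tie lowest y): (-9, 7). Wrap until returning to start. Resulting hull: (-9, 7), (-6, -2), (8, -8), (8, -3), (6, 6).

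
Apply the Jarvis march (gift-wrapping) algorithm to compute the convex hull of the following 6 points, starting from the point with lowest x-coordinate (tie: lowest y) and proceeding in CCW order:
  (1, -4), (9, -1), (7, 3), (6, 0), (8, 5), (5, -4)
Hull (CCW) = [(1, -4), (5, -4), (9, -1), (8, 5)]

Jarvis march: at each step, from the current hull vertex p, select the next vertex q as the point such that every other point lies strictly to the left of (or on) the directed line p → q. (Equivalently: for every other point r, the cross product (q − p) × (r − p) ≥ 0.)
Starting point (lowest x, tie lowest y): (1, -4). Wrap until returning to start. Resulting hull: (1, -4), (5, -4), (9, -1), (8, 5).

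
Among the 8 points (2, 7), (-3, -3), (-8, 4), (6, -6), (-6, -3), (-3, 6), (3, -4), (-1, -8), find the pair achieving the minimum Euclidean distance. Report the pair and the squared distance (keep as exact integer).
Pair = ((-3, -3), (-6, -3)); squared distance = 9

Compute all C(8, 2) = 28 pairwise squared distances (x_i − x_j)² + (y_i − y_j)². The minimum is 9, attained by the pair ((-3, -3), (-6, -3)).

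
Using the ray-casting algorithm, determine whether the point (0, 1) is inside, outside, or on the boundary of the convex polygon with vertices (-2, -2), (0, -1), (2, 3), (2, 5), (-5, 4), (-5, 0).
The point (0, 1) lies strictly inside the polygon

Cast a horizontal ray to the right from the query point and count how many polygon edges it crosses (each edge strictly once or zero times, handled with the usual half-open convention). 
Parity of crossings → odd ⇒ inside.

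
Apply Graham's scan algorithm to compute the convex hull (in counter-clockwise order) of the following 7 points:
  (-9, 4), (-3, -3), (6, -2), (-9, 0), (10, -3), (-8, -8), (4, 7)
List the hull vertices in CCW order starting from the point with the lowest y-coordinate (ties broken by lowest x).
Hull (CCW) = [(-8, -8), (10, -3), (4, 7), (-9, 4), (-9, 0)]

Graham scan procedure:
  1. Find the pivot p₀ = point with lowest y (tie → lowest x): (-8, -8).
  2. Sort the remaining points by polar angle around p₀.
  3. Walk through sorted points, maintaining a stack; pop the top while the last three entries make a non-left turn (cross product ≤ 0).
  4. Final stack is the convex hull in CCW order: (-8, -8), (10, -3), (4, 7), (-9, 4), (-9, 0).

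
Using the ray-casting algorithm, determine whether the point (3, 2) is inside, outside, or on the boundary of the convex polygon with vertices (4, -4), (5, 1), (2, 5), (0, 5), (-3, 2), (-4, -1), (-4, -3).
The point (3, 2) lies strictly inside the polygon

Cast a horizontal ray to the right from the query point and count how many polygon edges it crosses (each edge strictly once or zero times, handled with the usual half-open convention). 
Parity of crossings → odd ⇒ inside.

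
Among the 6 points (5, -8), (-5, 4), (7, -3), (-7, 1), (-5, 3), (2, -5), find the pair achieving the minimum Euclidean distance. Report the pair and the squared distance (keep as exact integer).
Pair = ((-5, 4), (-5, 3)); squared distance = 1

Compute all C(6, 2) = 15 pairwise squared distances (x_i − x_j)² + (y_i − y_j)². The minimum is 1, attained by the pair ((-5, 4), (-5, 3)).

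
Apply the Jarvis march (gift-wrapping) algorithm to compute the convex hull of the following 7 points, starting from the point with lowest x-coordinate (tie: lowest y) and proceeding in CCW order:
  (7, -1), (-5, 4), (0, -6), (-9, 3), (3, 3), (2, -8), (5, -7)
Hull (CCW) = [(-9, 3), (2, -8), (5, -7), (7, -1), (3, 3), (-5, 4)]

Jarvis march: at each step, from the current hull vertex p, select the next vertex q as the point such that every other point lies strictly to the left of (or on) the directed line p → q. (Equivalently: for every other point r, the cross product (q − p) × (r − p) ≥ 0.)
Starting point (lowest x, tie lowest y): (-9, 3). Wrap until returning to start. Resulting hull: (-9, 3), (2, -8), (5, -7), (7, -1), (3, 3), (-5, 4).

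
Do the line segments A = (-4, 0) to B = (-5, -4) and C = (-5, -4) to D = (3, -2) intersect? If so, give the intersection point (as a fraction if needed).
Yes; intersection at (-5, -4) (t = 1 on AB, s = 0 on CD)

Parametrize AB as A + t(B − A) = (-4 + -1 t, 0 + -4 t) and CD as C + s(D − C) = (-5 + 8 s, -4 + 2 s). Solve the linear system for (t, s). Determinant = -30 ≠ 0, so a unique intersection of the containing lines exists. Solution: t = 1, s = 0 — both in [0, 1], so the segments cross. Intersection point: (-5, -4).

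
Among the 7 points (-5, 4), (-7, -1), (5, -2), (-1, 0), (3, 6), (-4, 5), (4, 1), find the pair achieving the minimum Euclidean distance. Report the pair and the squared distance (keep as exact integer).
Pair = ((-5, 4), (-4, 5)); squared distance = 2

Compute all C(7, 2) = 21 pairwise squared distances (x_i − x_j)² + (y_i − y_j)². The minimum is 2, attained by the pair ((-5, 4), (-4, 5)).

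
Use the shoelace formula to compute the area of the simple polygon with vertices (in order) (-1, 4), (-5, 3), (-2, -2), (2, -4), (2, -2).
Area = 55/2

Shoelace formula: Area = (1/2) |Σ_i (x_i · y_{i+1} − x_{i+1} · y_i)| (indices mod n). Compute each cross term:
  (-1)(3) − (-5)(4) = 17
  (-5)(-2) − (-2)(3) = 16
  (-2)(-4) − (2)(-2) = 12
  (2)(-2) − (2)(-4) = 4
  (2)(4) − (-1)(-2) = 6
Sum = 55, so (signed) Area = 55/2 = 55/2, |Area| = 55/2.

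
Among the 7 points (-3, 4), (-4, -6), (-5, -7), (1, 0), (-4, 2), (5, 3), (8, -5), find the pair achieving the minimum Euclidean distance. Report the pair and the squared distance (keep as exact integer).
Pair = ((-4, -6), (-5, -7)); squared distance = 2

Compute all C(7, 2) = 21 pairwise squared distances (x_i − x_j)² + (y_i − y_j)². The minimum is 2, attained by the pair ((-4, -6), (-5, -7)).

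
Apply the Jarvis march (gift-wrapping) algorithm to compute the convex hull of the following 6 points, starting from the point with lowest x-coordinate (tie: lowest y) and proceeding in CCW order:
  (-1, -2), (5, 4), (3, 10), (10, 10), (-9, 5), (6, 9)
Hull (CCW) = [(-9, 5), (-1, -2), (5, 4), (10, 10), (3, 10)]

Jarvis march: at each step, from the current hull vertex p, select the next vertex q as the point such that every other point lies strictly to the left of (or on) the directed line p → q. (Equivalently: for every other point r, the cross product (q − p) × (r − p) ≥ 0.)
Starting point (lowest x, tie lowest y): (-9, 5). Wrap until returning to start. Resulting hull: (-9, 5), (-1, -2), (5, 4), (10, 10), (3, 10).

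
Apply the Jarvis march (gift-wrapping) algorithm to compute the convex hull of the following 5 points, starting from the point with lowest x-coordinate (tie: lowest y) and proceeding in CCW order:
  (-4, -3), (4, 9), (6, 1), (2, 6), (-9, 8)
Hull (CCW) = [(-9, 8), (-4, -3), (6, 1), (4, 9)]

Jarvis march: at each step, from the current hull vertex p, select the next vertex q as the point such that every other point lies strictly to the left of (or on) the directed line p → q. (Equivalently: for every other point r, the cross product (q − p) × (r − p) ≥ 0.)
Starting point (lowest x, tie lowest y): (-9, 8). Wrap until returning to start. Resulting hull: (-9, 8), (-4, -3), (6, 1), (4, 9).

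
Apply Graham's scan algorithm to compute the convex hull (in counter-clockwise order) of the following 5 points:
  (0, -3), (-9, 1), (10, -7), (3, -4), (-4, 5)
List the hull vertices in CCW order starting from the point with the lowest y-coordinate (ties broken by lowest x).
Hull (CCW) = [(10, -7), (-4, 5), (-9, 1), (0, -3)]

Graham scan procedure:
  1. Find the pivot p₀ = point with lowest y (tie → lowest x): (10, -7).
  2. Sort the remaining points by polar angle around p₀.
  3. Walk through sorted points, maintaining a stack; pop the top while the last three entries make a non-left turn (cross product ≤ 0).
  4. Final stack is the convex hull in CCW order: (10, -7), (-4, 5), (-9, 1), (0, -3).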